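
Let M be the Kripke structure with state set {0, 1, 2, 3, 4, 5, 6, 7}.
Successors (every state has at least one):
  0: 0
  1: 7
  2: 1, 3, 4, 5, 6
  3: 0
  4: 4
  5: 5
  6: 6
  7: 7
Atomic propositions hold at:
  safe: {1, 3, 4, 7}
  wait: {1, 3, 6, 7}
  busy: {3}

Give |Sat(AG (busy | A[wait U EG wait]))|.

3

EG wait: greatest fixpoint, start Z0 = {1, 3, 6, 7}, keep only states in Sat with some successor in Z. Z1 = {1, 6, 7}; fixed.
Sat(EG wait) = {1, 6, 7}
A[wait U EG wait]: least fixpoint, start Z0 = Sat(EG wait) = {1, 6, 7}, add states in Sat(wait) with every successor in Z. Already a fixed point.
Sat(A[wait U EG wait]) = {1, 6, 7}
Sat(busy | A[wait U EG wait]) = {1, 3, 6, 7}
AG (busy | A[wait U EG wait]): greatest fixpoint, start Z0 = {1, 3, 6, 7}, keep only states in Sat with every successor in Z. Z1 = {1, 6, 7}; fixed.
Sat(AG (busy | A[wait U EG wait])) = {1, 6, 7}
|Sat(AG (busy | A[wait U EG wait]))| = |{1, 6, 7}| = 3.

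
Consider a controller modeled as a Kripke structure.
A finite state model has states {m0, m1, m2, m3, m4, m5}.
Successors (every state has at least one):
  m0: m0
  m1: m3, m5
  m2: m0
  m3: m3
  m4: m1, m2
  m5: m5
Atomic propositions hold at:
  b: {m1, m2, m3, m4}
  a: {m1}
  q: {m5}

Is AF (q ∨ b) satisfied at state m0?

Sat(q ∨ b) = {m1, m2, m3, m4, m5}
AF (q ∨ b): least fixpoint, start Z0 = {m1, m2, m3, m4, m5}, add states with every successor in Z. Already a fixed point.
Sat(AF (q ∨ b)) = {m1, m2, m3, m4, m5}
m0 ∉ Sat(AF (q ∨ b)) = {m1, m2, m3, m4, m5}, so the formula does not hold at m0.

No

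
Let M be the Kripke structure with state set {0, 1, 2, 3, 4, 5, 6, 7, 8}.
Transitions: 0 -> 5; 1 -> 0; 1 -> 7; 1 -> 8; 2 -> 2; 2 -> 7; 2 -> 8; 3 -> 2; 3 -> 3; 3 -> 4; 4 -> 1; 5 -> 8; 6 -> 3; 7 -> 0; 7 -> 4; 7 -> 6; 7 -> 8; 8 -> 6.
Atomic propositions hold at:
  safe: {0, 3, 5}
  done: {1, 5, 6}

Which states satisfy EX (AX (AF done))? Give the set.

AF done: least fixpoint, start Z0 = {1, 5, 6}, add states with every successor in Z. Z1 = {0, 1, 4, 5, 6, 8}; Z2 = {0, 1, 4, 5, 6, 7, 8}; fixed.
Sat(AF done) = {0, 1, 4, 5, 6, 7, 8}
Sat(AX (AF done)) = {s : every successor in {0, 1, 4, 5, 6, 7, 8}} = {0, 1, 4, 5, 7, 8}
Sat(EX (AX (AF done))) = {s : some successor in {0, 1, 4, 5, 7, 8}} = {0, 1, 2, 3, 4, 5, 7}

{0, 1, 2, 3, 4, 5, 7}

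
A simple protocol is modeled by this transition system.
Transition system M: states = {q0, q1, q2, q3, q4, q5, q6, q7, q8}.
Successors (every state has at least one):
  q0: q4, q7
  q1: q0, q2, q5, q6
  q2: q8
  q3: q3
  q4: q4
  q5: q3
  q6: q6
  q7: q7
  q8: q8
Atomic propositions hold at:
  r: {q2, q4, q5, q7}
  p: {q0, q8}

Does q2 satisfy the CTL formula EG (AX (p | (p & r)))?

Sat(p & r) = ∅
Sat(p | (p & r)) = {q0, q8}
Sat(AX (p | (p & r))) = {s : every successor in {q0, q8}} = {q2, q8}
EG (AX (p | (p & r))): greatest fixpoint, start Z0 = {q2, q8}, keep only states in Sat with some successor in Z. Already a fixed point.
Sat(EG (AX (p | (p & r)))) = {q2, q8}
q2 ∈ Sat(EG (AX (p | (p & r)))) = {q2, q8}, so the formula holds at q2.

Yes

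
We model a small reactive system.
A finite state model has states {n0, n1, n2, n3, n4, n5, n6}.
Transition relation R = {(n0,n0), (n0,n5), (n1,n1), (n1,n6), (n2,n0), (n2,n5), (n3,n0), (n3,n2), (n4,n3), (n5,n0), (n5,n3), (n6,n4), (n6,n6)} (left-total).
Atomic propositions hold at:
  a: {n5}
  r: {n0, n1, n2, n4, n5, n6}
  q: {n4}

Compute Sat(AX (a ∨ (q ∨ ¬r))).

{n4}

Sat(¬r) = {n3}
Sat(q ∨ ¬r) = {n3, n4}
Sat(a ∨ (q ∨ ¬r)) = {n3, n4, n5}
Sat(AX (a ∨ (q ∨ ¬r))) = {s : every successor in {n3, n4, n5}} = {n4}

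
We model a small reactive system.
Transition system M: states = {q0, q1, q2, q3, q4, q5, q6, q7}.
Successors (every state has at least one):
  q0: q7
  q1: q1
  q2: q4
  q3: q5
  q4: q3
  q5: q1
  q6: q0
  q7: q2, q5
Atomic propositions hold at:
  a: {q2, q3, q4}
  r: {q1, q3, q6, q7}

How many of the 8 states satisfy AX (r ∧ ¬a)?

3

Sat(¬a) = {q0, q1, q5, q6, q7}
Sat(r ∧ ¬a) = {q1, q6, q7}
Sat(AX (r ∧ ¬a)) = {s : every successor in {q1, q6, q7}} = {q0, q1, q5}
|Sat(AX (r ∧ ¬a))| = |{q0, q1, q5}| = 3.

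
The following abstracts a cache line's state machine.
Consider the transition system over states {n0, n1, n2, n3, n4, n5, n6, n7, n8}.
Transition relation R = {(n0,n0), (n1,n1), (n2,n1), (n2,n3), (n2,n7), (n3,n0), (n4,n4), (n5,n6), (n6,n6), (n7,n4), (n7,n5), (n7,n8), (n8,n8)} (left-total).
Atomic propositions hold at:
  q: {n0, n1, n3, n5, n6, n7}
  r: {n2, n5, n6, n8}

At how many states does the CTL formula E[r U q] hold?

E[r U q]: least fixpoint, start Z0 = Sat(q) = {n0, n1, n3, n5, n6, n7}, add states in Sat(r) with some successor in Z. Z1 = {n0, n1, n2, n3, n5, n6, n7}; fixed.
Sat(E[r U q]) = {n0, n1, n2, n3, n5, n6, n7}
|Sat(E[r U q])| = |{n0, n1, n2, n3, n5, n6, n7}| = 7.

7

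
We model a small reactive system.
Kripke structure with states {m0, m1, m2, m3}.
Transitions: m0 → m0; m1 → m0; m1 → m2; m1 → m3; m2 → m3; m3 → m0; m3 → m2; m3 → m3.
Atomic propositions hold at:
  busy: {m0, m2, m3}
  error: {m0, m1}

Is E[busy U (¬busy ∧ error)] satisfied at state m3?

No

Sat(¬busy) = {m1}
Sat(¬busy ∧ error) = {m1}
E[busy U (¬busy ∧ error)]: least fixpoint, start Z0 = Sat((¬busy ∧ error)) = {m1}, add states in Sat(busy) with some successor in Z. Already a fixed point.
Sat(E[busy U (¬busy ∧ error)]) = {m1}
m3 ∉ Sat(E[busy U (¬busy ∧ error)]) = {m1}, so the formula does not hold at m3.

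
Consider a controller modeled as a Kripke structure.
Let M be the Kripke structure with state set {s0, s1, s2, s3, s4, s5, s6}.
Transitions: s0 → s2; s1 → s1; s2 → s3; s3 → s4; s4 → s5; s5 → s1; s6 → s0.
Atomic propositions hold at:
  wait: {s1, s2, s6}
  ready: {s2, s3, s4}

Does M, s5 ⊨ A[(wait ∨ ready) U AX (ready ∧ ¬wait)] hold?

No

Sat(wait ∨ ready) = {s1, s2, s3, s4, s6}
Sat(¬wait) = {s0, s3, s4, s5}
Sat(ready ∧ ¬wait) = {s3, s4}
Sat(AX (ready ∧ ¬wait)) = {s : every successor in {s3, s4}} = {s2, s3}
A[(wait ∨ ready) U AX (ready ∧ ¬wait)]: least fixpoint, start Z0 = Sat(AX (ready ∧ ¬wait)) = {s2, s3}, add states in Sat(wait ∨ ready) with every successor in Z. Already a fixed point.
Sat(A[(wait ∨ ready) U AX (ready ∧ ¬wait)]) = {s2, s3}
s5 ∉ Sat(A[(wait ∨ ready) U AX (ready ∧ ¬wait)]) = {s2, s3}, so the formula does not hold at s5.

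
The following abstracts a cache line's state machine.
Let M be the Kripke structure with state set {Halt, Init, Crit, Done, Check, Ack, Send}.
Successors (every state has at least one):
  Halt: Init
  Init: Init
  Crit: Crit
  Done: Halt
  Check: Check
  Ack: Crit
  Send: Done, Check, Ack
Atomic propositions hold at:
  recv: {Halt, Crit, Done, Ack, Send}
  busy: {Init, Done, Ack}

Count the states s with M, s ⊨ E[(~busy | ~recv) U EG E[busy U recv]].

3

Sat(~busy) = {Halt, Crit, Check, Send}
Sat(~recv) = {Init, Check}
Sat(~busy | ~recv) = {Halt, Init, Crit, Check, Send}
E[busy U recv]: least fixpoint, start Z0 = Sat(recv) = {Halt, Crit, Done, Ack, Send}, add states in Sat(busy) with some successor in Z. Already a fixed point.
Sat(E[busy U recv]) = {Halt, Crit, Done, Ack, Send}
EG E[busy U recv]: greatest fixpoint, start Z0 = {Halt, Crit, Done, Ack, Send}, keep only states in Sat with some successor in Z. Z1 = {Crit, Done, Ack, Send}; Z2 = {Crit, Ack, Send}; fixed.
Sat(EG E[busy U recv]) = {Crit, Ack, Send}
E[(~busy | ~recv) U EG E[busy U recv]]: least fixpoint, start Z0 = Sat(EG E[busy U recv]) = {Crit, Ack, Send}, add states in Sat(~busy | ~recv) with some successor in Z. Already a fixed point.
Sat(E[(~busy | ~recv) U EG E[busy U recv]]) = {Crit, Ack, Send}
|Sat(E[(~busy | ~recv) U EG E[busy U recv]])| = |{Crit, Ack, Send}| = 3.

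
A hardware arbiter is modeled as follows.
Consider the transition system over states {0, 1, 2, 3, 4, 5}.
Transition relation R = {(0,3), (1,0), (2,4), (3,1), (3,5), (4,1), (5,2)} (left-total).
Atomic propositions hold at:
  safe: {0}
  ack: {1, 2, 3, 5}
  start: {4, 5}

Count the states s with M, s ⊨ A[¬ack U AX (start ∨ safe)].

3

Sat(¬ack) = {0, 4}
Sat(start ∨ safe) = {0, 4, 5}
Sat(AX (start ∨ safe)) = {s : every successor in {0, 4, 5}} = {1, 2}
A[¬ack U AX (start ∨ safe)]: least fixpoint, start Z0 = Sat(AX (start ∨ safe)) = {1, 2}, add states in Sat(¬ack) with every successor in Z. Z1 = {1, 2, 4}; fixed.
Sat(A[¬ack U AX (start ∨ safe)]) = {1, 2, 4}
|Sat(A[¬ack U AX (start ∨ safe)])| = |{1, 2, 4}| = 3.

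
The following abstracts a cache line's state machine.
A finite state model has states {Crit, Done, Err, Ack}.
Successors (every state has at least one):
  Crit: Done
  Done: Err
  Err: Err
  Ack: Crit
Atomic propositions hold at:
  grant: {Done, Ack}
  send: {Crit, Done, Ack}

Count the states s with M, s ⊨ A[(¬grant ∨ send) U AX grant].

Sat(¬grant) = {Crit, Err}
Sat(¬grant ∨ send) = {Crit, Done, Err, Ack}
Sat(AX grant) = {s : every successor in {Done, Ack}} = {Crit}
A[(¬grant ∨ send) U AX grant]: least fixpoint, start Z0 = Sat(AX grant) = {Crit}, add states in Sat(¬grant ∨ send) with every successor in Z. Z1 = {Crit, Ack}; fixed.
Sat(A[(¬grant ∨ send) U AX grant]) = {Crit, Ack}
|Sat(A[(¬grant ∨ send) U AX grant])| = |{Crit, Ack}| = 2.

2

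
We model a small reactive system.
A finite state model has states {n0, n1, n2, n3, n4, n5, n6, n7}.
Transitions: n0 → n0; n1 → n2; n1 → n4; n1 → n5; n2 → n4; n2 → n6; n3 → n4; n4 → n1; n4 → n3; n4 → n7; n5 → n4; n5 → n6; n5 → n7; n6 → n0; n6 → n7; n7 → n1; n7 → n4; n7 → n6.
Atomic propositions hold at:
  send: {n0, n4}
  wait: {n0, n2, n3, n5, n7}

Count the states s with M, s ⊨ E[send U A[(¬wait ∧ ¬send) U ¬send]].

Sat(¬wait) = {n1, n4, n6}
Sat(¬send) = {n1, n2, n3, n5, n6, n7}
Sat(¬wait ∧ ¬send) = {n1, n6}
A[(¬wait ∧ ¬send) U ¬send]: least fixpoint, start Z0 = Sat(¬send) = {n1, n2, n3, n5, n6, n7}, add states in Sat(¬wait ∧ ¬send) with every successor in Z. Already a fixed point.
Sat(A[(¬wait ∧ ¬send) U ¬send]) = {n1, n2, n3, n5, n6, n7}
E[send U A[(¬wait ∧ ¬send) U ¬send]]: least fixpoint, start Z0 = Sat(A[(¬wait ∧ ¬send) U ¬send]) = {n1, n2, n3, n5, n6, n7}, add states in Sat(send) with some successor in Z. Z1 = {n1, n2, n3, n4, n5, n6, n7}; fixed.
Sat(E[send U A[(¬wait ∧ ¬send) U ¬send]]) = {n1, n2, n3, n4, n5, n6, n7}
|Sat(E[send U A[(¬wait ∧ ¬send) U ¬send]])| = |{n1, n2, n3, n4, n5, n6, n7}| = 7.

7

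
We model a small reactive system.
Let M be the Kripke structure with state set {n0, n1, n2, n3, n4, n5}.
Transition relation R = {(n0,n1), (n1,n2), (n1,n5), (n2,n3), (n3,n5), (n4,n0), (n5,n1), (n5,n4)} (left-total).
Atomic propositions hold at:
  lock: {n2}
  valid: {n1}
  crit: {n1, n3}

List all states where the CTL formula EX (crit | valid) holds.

Sat(crit | valid) = {n1, n3}
Sat(EX (crit | valid)) = {s : some successor in {n1, n3}} = {n0, n2, n5}

{n0, n2, n5}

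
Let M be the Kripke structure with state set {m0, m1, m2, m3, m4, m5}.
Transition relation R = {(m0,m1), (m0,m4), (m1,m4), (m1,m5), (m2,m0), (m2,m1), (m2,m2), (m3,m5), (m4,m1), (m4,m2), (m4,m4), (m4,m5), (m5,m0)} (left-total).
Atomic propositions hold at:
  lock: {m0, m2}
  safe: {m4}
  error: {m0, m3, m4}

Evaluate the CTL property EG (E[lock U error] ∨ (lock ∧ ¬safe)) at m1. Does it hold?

E[lock U error]: least fixpoint, start Z0 = Sat(error) = {m0, m3, m4}, add states in Sat(lock) with some successor in Z. Z1 = {m0, m2, m3, m4}; fixed.
Sat(E[lock U error]) = {m0, m2, m3, m4}
Sat(¬safe) = {m0, m1, m2, m3, m5}
Sat(lock ∧ ¬safe) = {m0, m2}
Sat(E[lock U error] ∨ (lock ∧ ¬safe)) = {m0, m2, m3, m4}
EG (E[lock U error] ∨ (lock ∧ ¬safe)): greatest fixpoint, start Z0 = {m0, m2, m3, m4}, keep only states in Sat with some successor in Z. Z1 = {m0, m2, m4}; fixed.
Sat(EG (E[lock U error] ∨ (lock ∧ ¬safe))) = {m0, m2, m4}
m1 ∉ Sat(EG (E[lock U error] ∨ (lock ∧ ¬safe))) = {m0, m2, m4}, so the formula does not hold at m1.

No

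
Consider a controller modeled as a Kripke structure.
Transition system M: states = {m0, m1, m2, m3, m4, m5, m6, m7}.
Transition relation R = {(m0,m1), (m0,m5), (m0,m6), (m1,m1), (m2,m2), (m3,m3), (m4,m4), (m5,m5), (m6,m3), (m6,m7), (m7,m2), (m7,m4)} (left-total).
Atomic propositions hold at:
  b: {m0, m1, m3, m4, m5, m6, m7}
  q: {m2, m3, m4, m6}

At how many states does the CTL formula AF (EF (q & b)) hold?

Sat(q & b) = {m3, m4, m6}
EF (q & b): least fixpoint, start Z0 = {m3, m4, m6}, add states with some successor in Z. Z1 = {m0, m3, m4, m6, m7}; fixed.
Sat(EF (q & b)) = {m0, m3, m4, m6, m7}
AF (EF (q & b)): least fixpoint, start Z0 = {m0, m3, m4, m6, m7}, add states with every successor in Z. Already a fixed point.
Sat(AF (EF (q & b))) = {m0, m3, m4, m6, m7}
|Sat(AF (EF (q & b)))| = |{m0, m3, m4, m6, m7}| = 5.

5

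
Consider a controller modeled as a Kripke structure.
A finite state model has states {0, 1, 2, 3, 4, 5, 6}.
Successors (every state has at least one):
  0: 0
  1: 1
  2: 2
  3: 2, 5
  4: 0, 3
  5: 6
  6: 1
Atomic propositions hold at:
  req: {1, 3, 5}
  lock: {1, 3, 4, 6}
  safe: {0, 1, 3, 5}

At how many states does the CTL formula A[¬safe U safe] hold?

Sat(¬safe) = {2, 4, 6}
A[¬safe U safe]: least fixpoint, start Z0 = Sat(safe) = {0, 1, 3, 5}, add states in Sat(¬safe) with every successor in Z. Z1 = {0, 1, 3, 4, 5, 6}; fixed.
Sat(A[¬safe U safe]) = {0, 1, 3, 4, 5, 6}
|Sat(A[¬safe U safe])| = |{0, 1, 3, 4, 5, 6}| = 6.

6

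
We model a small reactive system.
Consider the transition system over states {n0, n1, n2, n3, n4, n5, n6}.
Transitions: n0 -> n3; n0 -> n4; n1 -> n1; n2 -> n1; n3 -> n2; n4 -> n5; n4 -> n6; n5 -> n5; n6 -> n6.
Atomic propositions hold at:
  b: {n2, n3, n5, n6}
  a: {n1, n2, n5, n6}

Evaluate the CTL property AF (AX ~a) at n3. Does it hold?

Sat(~a) = {n0, n3, n4}
Sat(AX ~a) = {s : every successor in {n0, n3, n4}} = {n0}
AF (AX ~a): least fixpoint, start Z0 = {n0}, add states with every successor in Z. Already a fixed point.
Sat(AF (AX ~a)) = {n0}
n3 ∉ Sat(AF (AX ~a)) = {n0}, so the formula does not hold at n3.

No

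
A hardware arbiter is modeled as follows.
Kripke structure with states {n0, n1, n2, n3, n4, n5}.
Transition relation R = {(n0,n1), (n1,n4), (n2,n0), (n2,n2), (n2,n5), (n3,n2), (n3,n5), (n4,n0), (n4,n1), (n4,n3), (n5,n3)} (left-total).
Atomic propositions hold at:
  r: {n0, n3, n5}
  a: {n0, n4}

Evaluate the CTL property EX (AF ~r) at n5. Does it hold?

No

Sat(~r) = {n1, n2, n4}
AF ~r: least fixpoint, start Z0 = {n1, n2, n4}, add states with every successor in Z. Z1 = {n0, n1, n2, n4}; fixed.
Sat(AF ~r) = {n0, n1, n2, n4}
Sat(EX (AF ~r)) = {s : some successor in {n0, n1, n2, n4}} = {n0, n1, n2, n3, n4}
n5 ∉ Sat(EX (AF ~r)) = {n0, n1, n2, n3, n4}, so the formula does not hold at n5.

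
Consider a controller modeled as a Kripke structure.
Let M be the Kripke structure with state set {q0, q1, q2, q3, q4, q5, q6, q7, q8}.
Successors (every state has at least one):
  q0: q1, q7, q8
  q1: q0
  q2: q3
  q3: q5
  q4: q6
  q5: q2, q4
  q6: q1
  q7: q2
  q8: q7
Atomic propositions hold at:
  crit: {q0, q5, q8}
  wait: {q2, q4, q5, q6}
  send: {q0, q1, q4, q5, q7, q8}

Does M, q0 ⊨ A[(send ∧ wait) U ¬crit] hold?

Sat(send ∧ wait) = {q4, q5}
Sat(¬crit) = {q1, q2, q3, q4, q6, q7}
A[(send ∧ wait) U ¬crit]: least fixpoint, start Z0 = Sat(¬crit) = {q1, q2, q3, q4, q6, q7}, add states in Sat(send ∧ wait) with every successor in Z. Z1 = {q1, q2, q3, q4, q5, q6, q7}; fixed.
Sat(A[(send ∧ wait) U ¬crit]) = {q1, q2, q3, q4, q5, q6, q7}
q0 ∉ Sat(A[(send ∧ wait) U ¬crit]) = {q1, q2, q3, q4, q5, q6, q7}, so the formula does not hold at q0.

No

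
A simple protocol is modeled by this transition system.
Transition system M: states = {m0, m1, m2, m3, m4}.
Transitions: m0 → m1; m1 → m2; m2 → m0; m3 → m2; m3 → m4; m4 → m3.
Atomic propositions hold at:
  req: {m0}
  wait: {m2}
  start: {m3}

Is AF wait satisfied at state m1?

AF wait: least fixpoint, start Z0 = {m2}, add states with every successor in Z. Z1 = {m1, m2}; Z2 = {m0, m1, m2}; fixed.
Sat(AF wait) = {m0, m1, m2}
m1 ∈ Sat(AF wait) = {m0, m1, m2}, so the formula holds at m1.

Yes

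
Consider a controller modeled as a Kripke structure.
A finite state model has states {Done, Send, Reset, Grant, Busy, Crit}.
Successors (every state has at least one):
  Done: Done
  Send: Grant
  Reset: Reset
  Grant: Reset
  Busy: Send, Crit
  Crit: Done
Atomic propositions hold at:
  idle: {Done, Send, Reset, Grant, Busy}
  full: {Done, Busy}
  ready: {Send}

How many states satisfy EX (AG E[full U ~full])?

4

Sat(~full) = {Send, Reset, Grant, Crit}
E[full U ~full]: least fixpoint, start Z0 = Sat(~full) = {Send, Reset, Grant, Crit}, add states in Sat(full) with some successor in Z. Z1 = {Send, Reset, Grant, Busy, Crit}; fixed.
Sat(E[full U ~full]) = {Send, Reset, Grant, Busy, Crit}
AG E[full U ~full]: greatest fixpoint, start Z0 = {Send, Reset, Grant, Busy, Crit}, keep only states in Sat with every successor in Z. Z1 = {Send, Reset, Grant, Busy}; Z2 = {Send, Reset, Grant}; fixed.
Sat(AG E[full U ~full]) = {Send, Reset, Grant}
Sat(EX (AG E[full U ~full])) = {s : some successor in {Send, Reset, Grant}} = {Send, Reset, Grant, Busy}
|Sat(EX (AG E[full U ~full]))| = |{Send, Reset, Grant, Busy}| = 4.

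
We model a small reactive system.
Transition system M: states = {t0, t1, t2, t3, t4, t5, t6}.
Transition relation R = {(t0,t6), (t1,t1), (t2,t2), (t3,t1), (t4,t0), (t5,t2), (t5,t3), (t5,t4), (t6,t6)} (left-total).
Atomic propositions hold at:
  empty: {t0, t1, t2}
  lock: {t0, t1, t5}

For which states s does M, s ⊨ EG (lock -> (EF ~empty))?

Sat(~empty) = {t3, t4, t5, t6}
EF ~empty: least fixpoint, start Z0 = {t3, t4, t5, t6}, add states with some successor in Z. Z1 = {t0, t3, t4, t5, t6}; fixed.
Sat(EF ~empty) = {t0, t3, t4, t5, t6}
Sat(lock -> (EF ~empty)) = {t0, t2, t3, t4, t5, t6}
EG (lock -> (EF ~empty)): greatest fixpoint, start Z0 = {t0, t2, t3, t4, t5, t6}, keep only states in Sat with some successor in Z. Z1 = {t0, t2, t4, t5, t6}; fixed.
Sat(EG (lock -> (EF ~empty))) = {t0, t2, t4, t5, t6}

{t0, t2, t4, t5, t6}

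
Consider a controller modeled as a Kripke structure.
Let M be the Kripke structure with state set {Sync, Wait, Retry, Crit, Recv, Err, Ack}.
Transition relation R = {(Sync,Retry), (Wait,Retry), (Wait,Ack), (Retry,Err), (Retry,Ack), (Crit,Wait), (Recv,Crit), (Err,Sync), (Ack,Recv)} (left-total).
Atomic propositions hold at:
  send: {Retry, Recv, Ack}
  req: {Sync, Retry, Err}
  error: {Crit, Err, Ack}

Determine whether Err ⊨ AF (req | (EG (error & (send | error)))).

Yes

Sat(send | error) = {Retry, Crit, Recv, Err, Ack}
Sat(error & (send | error)) = {Crit, Err, Ack}
EG (error & (send | error)): greatest fixpoint, start Z0 = {Crit, Err, Ack}, keep only states in Sat with some successor in Z. Z1 = ∅; fixed.
Sat(EG (error & (send | error))) = ∅
Sat(req | (EG (error & (send | error)))) = {Sync, Retry, Err}
AF (req | (EG (error & (send | error)))): least fixpoint, start Z0 = {Sync, Retry, Err}, add states with every successor in Z. Already a fixed point.
Sat(AF (req | (EG (error & (send | error))))) = {Sync, Retry, Err}
Err ∈ Sat(AF (req | (EG (error & (send | error))))) = {Sync, Retry, Err}, so the formula holds at Err.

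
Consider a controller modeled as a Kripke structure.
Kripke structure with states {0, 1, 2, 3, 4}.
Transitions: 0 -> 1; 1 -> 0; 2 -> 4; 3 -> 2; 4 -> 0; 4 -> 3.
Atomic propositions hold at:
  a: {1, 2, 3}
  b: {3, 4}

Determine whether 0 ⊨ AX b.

Sat(AX b) = {s : every successor in {3, 4}} = {2}
0 ∉ Sat(AX b) = {2}, so the formula does not hold at 0.

No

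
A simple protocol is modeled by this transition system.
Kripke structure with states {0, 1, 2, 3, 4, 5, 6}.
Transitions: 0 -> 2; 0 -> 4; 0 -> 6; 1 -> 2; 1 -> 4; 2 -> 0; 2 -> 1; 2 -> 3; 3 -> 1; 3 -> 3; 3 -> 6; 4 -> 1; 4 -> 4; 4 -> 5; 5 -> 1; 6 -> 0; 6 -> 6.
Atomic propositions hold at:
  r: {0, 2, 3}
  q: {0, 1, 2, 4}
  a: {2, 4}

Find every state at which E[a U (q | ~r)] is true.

{0, 1, 2, 4, 5, 6}

Sat(~r) = {1, 4, 5, 6}
Sat(q | ~r) = {0, 1, 2, 4, 5, 6}
E[a U (q | ~r)]: least fixpoint, start Z0 = Sat((q | ~r)) = {0, 1, 2, 4, 5, 6}, add states in Sat(a) with some successor in Z. Already a fixed point.
Sat(E[a U (q | ~r)]) = {0, 1, 2, 4, 5, 6}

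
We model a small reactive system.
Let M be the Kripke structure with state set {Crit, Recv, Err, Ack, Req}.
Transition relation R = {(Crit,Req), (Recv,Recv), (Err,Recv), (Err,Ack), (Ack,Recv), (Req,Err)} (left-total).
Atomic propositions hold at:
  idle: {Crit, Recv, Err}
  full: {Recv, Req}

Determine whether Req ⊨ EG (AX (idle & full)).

Sat(idle & full) = {Recv}
Sat(AX (idle & full)) = {s : every successor in {Recv}} = {Recv, Ack}
EG (AX (idle & full)): greatest fixpoint, start Z0 = {Recv, Ack}, keep only states in Sat with some successor in Z. Already a fixed point.
Sat(EG (AX (idle & full))) = {Recv, Ack}
Req ∉ Sat(EG (AX (idle & full))) = {Recv, Ack}, so the formula does not hold at Req.

No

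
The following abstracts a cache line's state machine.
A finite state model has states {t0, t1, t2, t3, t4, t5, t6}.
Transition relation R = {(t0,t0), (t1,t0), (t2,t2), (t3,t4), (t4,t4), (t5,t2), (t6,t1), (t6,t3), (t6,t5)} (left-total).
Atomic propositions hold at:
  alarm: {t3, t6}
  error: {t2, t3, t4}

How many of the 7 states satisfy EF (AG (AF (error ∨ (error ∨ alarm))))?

Sat(error ∨ alarm) = {t2, t3, t4, t6}
Sat(error ∨ (error ∨ alarm)) = {t2, t3, t4, t6}
AF (error ∨ (error ∨ alarm)): least fixpoint, start Z0 = {t2, t3, t4, t6}, add states with every successor in Z. Z1 = {t2, t3, t4, t5, t6}; fixed.
Sat(AF (error ∨ (error ∨ alarm))) = {t2, t3, t4, t5, t6}
AG (AF (error ∨ (error ∨ alarm))): greatest fixpoint, start Z0 = {t2, t3, t4, t5, t6}, keep only states in Sat with every successor in Z. Z1 = {t2, t3, t4, t5}; fixed.
Sat(AG (AF (error ∨ (error ∨ alarm)))) = {t2, t3, t4, t5}
EF (AG (AF (error ∨ (error ∨ alarm)))): least fixpoint, start Z0 = {t2, t3, t4, t5}, add states with some successor in Z. Z1 = {t2, t3, t4, t5, t6}; fixed.
Sat(EF (AG (AF (error ∨ (error ∨ alarm))))) = {t2, t3, t4, t5, t6}
|Sat(EF (AG (AF (error ∨ (error ∨ alarm)))))| = |{t2, t3, t4, t5, t6}| = 5.

5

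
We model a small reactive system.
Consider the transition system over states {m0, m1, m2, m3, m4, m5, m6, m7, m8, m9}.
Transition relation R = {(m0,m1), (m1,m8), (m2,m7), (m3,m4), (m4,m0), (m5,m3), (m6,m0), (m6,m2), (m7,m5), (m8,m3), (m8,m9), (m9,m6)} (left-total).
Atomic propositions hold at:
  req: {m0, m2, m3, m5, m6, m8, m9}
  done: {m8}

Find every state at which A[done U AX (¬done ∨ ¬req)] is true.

Sat(¬done) = {m0, m1, m2, m3, m4, m5, m6, m7, m9}
Sat(¬req) = {m1, m4, m7}
Sat(¬done ∨ ¬req) = {m0, m1, m2, m3, m4, m5, m6, m7, m9}
Sat(AX (¬done ∨ ¬req)) = {s : every successor in {m0, m1, m2, m3, m4, m5, m6, m7, m9}} = {m0, m2, m3, m4, m5, m6, m7, m8, m9}
A[done U AX (¬done ∨ ¬req)]: least fixpoint, start Z0 = Sat(AX (¬done ∨ ¬req)) = {m0, m2, m3, m4, m5, m6, m7, m8, m9}, add states in Sat(done) with every successor in Z. Already a fixed point.
Sat(A[done U AX (¬done ∨ ¬req)]) = {m0, m2, m3, m4, m5, m6, m7, m8, m9}

{m0, m2, m3, m4, m5, m6, m7, m8, m9}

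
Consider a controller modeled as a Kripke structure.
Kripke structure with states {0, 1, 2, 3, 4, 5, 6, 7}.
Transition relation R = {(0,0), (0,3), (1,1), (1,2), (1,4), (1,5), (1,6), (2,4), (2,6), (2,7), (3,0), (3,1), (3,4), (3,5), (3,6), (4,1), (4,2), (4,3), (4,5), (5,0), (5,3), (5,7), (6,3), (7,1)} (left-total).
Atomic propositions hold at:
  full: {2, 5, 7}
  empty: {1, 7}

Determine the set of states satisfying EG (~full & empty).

Sat(~full) = {0, 1, 3, 4, 6}
Sat(~full & empty) = {1}
EG (~full & empty): greatest fixpoint, start Z0 = {1}, keep only states in Sat with some successor in Z. Already a fixed point.
Sat(EG (~full & empty)) = {1}

{1}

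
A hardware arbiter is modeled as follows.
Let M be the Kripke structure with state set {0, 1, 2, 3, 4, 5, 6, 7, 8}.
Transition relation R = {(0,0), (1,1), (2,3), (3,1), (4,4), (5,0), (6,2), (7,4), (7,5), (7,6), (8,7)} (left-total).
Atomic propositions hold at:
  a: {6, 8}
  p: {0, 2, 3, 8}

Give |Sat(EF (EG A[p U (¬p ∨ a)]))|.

Sat(¬p) = {1, 4, 5, 6, 7}
Sat(¬p ∨ a) = {1, 4, 5, 6, 7, 8}
A[p U (¬p ∨ a)]: least fixpoint, start Z0 = Sat((¬p ∨ a)) = {1, 4, 5, 6, 7, 8}, add states in Sat(p) with every successor in Z. Z1 = {1, 3, 4, 5, 6, 7, 8}; Z2 = {1, 2, 3, 4, 5, 6, 7, 8}; fixed.
Sat(A[p U (¬p ∨ a)]) = {1, 2, 3, 4, 5, 6, 7, 8}
EG A[p U (¬p ∨ a)]: greatest fixpoint, start Z0 = {1, 2, 3, 4, 5, 6, 7, 8}, keep only states in Sat with some successor in Z. Z1 = {1, 2, 3, 4, 6, 7, 8}; fixed.
Sat(EG A[p U (¬p ∨ a)]) = {1, 2, 3, 4, 6, 7, 8}
EF (EG A[p U (¬p ∨ a)]): least fixpoint, start Z0 = {1, 2, 3, 4, 6, 7, 8}, add states with some successor in Z. Already a fixed point.
Sat(EF (EG A[p U (¬p ∨ a)])) = {1, 2, 3, 4, 6, 7, 8}
|Sat(EF (EG A[p U (¬p ∨ a)]))| = |{1, 2, 3, 4, 6, 7, 8}| = 7.

7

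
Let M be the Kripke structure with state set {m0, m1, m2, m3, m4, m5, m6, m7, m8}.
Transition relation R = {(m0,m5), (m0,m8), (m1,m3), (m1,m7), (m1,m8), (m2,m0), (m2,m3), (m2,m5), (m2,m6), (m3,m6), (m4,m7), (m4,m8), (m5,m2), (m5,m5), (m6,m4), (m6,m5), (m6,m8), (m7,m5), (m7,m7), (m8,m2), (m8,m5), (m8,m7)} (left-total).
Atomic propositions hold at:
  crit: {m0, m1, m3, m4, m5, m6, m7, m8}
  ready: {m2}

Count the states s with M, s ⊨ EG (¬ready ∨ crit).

8

Sat(¬ready) = {m0, m1, m3, m4, m5, m6, m7, m8}
Sat(¬ready ∨ crit) = {m0, m1, m3, m4, m5, m6, m7, m8}
EG (¬ready ∨ crit): greatest fixpoint, start Z0 = {m0, m1, m3, m4, m5, m6, m7, m8}, keep only states in Sat with some successor in Z. Already a fixed point.
Sat(EG (¬ready ∨ crit)) = {m0, m1, m3, m4, m5, m6, m7, m8}
|Sat(EG (¬ready ∨ crit))| = |{m0, m1, m3, m4, m5, m6, m7, m8}| = 8.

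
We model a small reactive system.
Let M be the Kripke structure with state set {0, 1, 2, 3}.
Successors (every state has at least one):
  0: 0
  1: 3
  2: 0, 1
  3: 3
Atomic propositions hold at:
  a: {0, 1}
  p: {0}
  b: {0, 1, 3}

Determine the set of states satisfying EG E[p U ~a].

{3}

Sat(~a) = {2, 3}
E[p U ~a]: least fixpoint, start Z0 = Sat(~a) = {2, 3}, add states in Sat(p) with some successor in Z. Already a fixed point.
Sat(E[p U ~a]) = {2, 3}
EG E[p U ~a]: greatest fixpoint, start Z0 = {2, 3}, keep only states in Sat with some successor in Z. Z1 = {3}; fixed.
Sat(EG E[p U ~a]) = {3}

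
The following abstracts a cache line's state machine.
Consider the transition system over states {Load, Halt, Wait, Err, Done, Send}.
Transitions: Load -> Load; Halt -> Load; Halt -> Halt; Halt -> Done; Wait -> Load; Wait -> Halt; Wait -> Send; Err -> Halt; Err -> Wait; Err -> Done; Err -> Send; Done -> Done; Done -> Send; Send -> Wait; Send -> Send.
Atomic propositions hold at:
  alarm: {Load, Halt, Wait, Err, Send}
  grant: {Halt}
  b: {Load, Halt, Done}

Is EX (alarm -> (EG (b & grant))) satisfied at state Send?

Sat(b & grant) = {Halt}
EG (b & grant): greatest fixpoint, start Z0 = {Halt}, keep only states in Sat with some successor in Z. Already a fixed point.
Sat(EG (b & grant)) = {Halt}
Sat(alarm -> (EG (b & grant))) = {Halt, Done}
Sat(EX (alarm -> (EG (b & grant)))) = {s : some successor in {Halt, Done}} = {Halt, Wait, Err, Done}
Send ∉ Sat(EX (alarm -> (EG (b & grant)))) = {Halt, Wait, Err, Done}, so the formula does not hold at Send.

No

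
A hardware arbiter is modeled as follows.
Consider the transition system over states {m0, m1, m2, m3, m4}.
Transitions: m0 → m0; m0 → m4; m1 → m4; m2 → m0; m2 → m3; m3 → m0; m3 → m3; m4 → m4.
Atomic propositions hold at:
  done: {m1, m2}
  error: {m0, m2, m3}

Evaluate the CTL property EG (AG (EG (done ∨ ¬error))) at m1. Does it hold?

Sat(¬error) = {m1, m4}
Sat(done ∨ ¬error) = {m1, m2, m4}
EG (done ∨ ¬error): greatest fixpoint, start Z0 = {m1, m2, m4}, keep only states in Sat with some successor in Z. Z1 = {m1, m4}; fixed.
Sat(EG (done ∨ ¬error)) = {m1, m4}
AG (EG (done ∨ ¬error)): greatest fixpoint, start Z0 = {m1, m4}, keep only states in Sat with every successor in Z. Already a fixed point.
Sat(AG (EG (done ∨ ¬error))) = {m1, m4}
EG (AG (EG (done ∨ ¬error))): greatest fixpoint, start Z0 = {m1, m4}, keep only states in Sat with some successor in Z. Already a fixed point.
Sat(EG (AG (EG (done ∨ ¬error)))) = {m1, m4}
m1 ∈ Sat(EG (AG (EG (done ∨ ¬error)))) = {m1, m4}, so the formula holds at m1.

Yes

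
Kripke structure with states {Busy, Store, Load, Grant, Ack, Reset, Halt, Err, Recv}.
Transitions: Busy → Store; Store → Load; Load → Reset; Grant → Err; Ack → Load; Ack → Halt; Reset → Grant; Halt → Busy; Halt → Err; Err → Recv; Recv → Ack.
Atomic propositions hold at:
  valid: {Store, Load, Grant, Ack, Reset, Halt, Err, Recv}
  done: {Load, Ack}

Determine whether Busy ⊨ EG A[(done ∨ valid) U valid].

Sat(done ∨ valid) = {Store, Load, Grant, Ack, Reset, Halt, Err, Recv}
A[(done ∨ valid) U valid]: least fixpoint, start Z0 = Sat(valid) = {Store, Load, Grant, Ack, Reset, Halt, Err, Recv}, add states in Sat(done ∨ valid) with every successor in Z. Already a fixed point.
Sat(A[(done ∨ valid) U valid]) = {Store, Load, Grant, Ack, Reset, Halt, Err, Recv}
EG A[(done ∨ valid) U valid]: greatest fixpoint, start Z0 = {Store, Load, Grant, Ack, Reset, Halt, Err, Recv}, keep only states in Sat with some successor in Z. Already a fixed point.
Sat(EG A[(done ∨ valid) U valid]) = {Store, Load, Grant, Ack, Reset, Halt, Err, Recv}
Busy ∉ Sat(EG A[(done ∨ valid) U valid]) = {Store, Load, Grant, Ack, Reset, Halt, Err, Recv}, so the formula does not hold at Busy.

No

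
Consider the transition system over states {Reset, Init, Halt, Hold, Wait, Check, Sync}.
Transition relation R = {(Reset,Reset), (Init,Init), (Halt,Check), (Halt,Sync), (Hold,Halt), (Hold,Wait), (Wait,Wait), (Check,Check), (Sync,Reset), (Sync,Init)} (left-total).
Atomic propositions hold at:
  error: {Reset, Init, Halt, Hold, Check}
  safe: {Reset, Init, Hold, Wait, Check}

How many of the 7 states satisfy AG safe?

AG safe: greatest fixpoint, start Z0 = {Reset, Init, Hold, Wait, Check}, keep only states in Sat with every successor in Z. Z1 = {Reset, Init, Wait, Check}; fixed.
Sat(AG safe) = {Reset, Init, Wait, Check}
|Sat(AG safe)| = |{Reset, Init, Wait, Check}| = 4.

4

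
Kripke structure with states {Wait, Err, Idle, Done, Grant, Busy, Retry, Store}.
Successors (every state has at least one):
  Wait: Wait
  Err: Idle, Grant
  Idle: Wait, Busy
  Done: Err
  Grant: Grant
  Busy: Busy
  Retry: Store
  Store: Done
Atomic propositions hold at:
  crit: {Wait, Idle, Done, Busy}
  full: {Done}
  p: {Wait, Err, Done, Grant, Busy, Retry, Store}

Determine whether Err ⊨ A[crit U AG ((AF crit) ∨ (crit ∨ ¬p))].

No

AF crit: least fixpoint, start Z0 = {Wait, Idle, Done, Busy}, add states with every successor in Z. Z1 = {Wait, Idle, Done, Busy, Store}; Z2 = {Wait, Idle, Done, Busy, Retry, Store}; fixed.
Sat(AF crit) = {Wait, Idle, Done, Busy, Retry, Store}
Sat(¬p) = {Idle}
Sat(crit ∨ ¬p) = {Wait, Idle, Done, Busy}
Sat((AF crit) ∨ (crit ∨ ¬p)) = {Wait, Idle, Done, Busy, Retry, Store}
AG ((AF crit) ∨ (crit ∨ ¬p)): greatest fixpoint, start Z0 = {Wait, Idle, Done, Busy, Retry, Store}, keep only states in Sat with every successor in Z. Z1 = {Wait, Idle, Busy, Retry, Store}; Z2 = {Wait, Idle, Busy, Retry}; Z3 = {Wait, Idle, Busy}; fixed.
Sat(AG ((AF crit) ∨ (crit ∨ ¬p))) = {Wait, Idle, Busy}
A[crit U AG ((AF crit) ∨ (crit ∨ ¬p))]: least fixpoint, start Z0 = Sat(AG ((AF crit) ∨ (crit ∨ ¬p))) = {Wait, Idle, Busy}, add states in Sat(crit) with every successor in Z. Already a fixed point.
Sat(A[crit U AG ((AF crit) ∨ (crit ∨ ¬p))]) = {Wait, Idle, Busy}
Err ∉ Sat(A[crit U AG ((AF crit) ∨ (crit ∨ ¬p))]) = {Wait, Idle, Busy}, so the formula does not hold at Err.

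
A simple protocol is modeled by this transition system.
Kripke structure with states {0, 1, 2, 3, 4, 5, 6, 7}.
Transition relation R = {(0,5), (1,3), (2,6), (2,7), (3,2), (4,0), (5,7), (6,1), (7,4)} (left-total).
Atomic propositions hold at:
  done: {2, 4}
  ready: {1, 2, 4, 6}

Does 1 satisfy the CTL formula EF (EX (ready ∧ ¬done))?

Yes

Sat(¬done) = {0, 1, 3, 5, 6, 7}
Sat(ready ∧ ¬done) = {1, 6}
Sat(EX (ready ∧ ¬done)) = {s : some successor in {1, 6}} = {2, 6}
EF (EX (ready ∧ ¬done)): least fixpoint, start Z0 = {2, 6}, add states with some successor in Z. Z1 = {2, 3, 6}; Z2 = {1, 2, 3, 6}; fixed.
Sat(EF (EX (ready ∧ ¬done))) = {1, 2, 3, 6}
1 ∈ Sat(EF (EX (ready ∧ ¬done))) = {1, 2, 3, 6}, so the formula holds at 1.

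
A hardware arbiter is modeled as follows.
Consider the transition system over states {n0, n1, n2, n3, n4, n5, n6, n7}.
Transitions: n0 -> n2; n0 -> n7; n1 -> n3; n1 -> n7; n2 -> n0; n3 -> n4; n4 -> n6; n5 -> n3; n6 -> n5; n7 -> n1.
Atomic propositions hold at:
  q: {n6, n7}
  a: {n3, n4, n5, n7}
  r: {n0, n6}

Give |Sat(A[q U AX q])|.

1

Sat(AX q) = {s : every successor in {n6, n7}} = {n4}
A[q U AX q]: least fixpoint, start Z0 = Sat(AX q) = {n4}, add states in Sat(q) with every successor in Z. Already a fixed point.
Sat(A[q U AX q]) = {n4}
|Sat(A[q U AX q])| = |{n4}| = 1.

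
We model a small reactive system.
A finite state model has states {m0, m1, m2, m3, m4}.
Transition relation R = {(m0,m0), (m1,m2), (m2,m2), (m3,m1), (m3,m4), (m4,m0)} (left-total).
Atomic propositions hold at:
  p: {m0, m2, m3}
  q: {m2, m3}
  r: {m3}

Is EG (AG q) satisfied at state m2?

Yes

AG q: greatest fixpoint, start Z0 = {m2, m3}, keep only states in Sat with every successor in Z. Z1 = {m2}; fixed.
Sat(AG q) = {m2}
EG (AG q): greatest fixpoint, start Z0 = {m2}, keep only states in Sat with some successor in Z. Already a fixed point.
Sat(EG (AG q)) = {m2}
m2 ∈ Sat(EG (AG q)) = {m2}, so the formula holds at m2.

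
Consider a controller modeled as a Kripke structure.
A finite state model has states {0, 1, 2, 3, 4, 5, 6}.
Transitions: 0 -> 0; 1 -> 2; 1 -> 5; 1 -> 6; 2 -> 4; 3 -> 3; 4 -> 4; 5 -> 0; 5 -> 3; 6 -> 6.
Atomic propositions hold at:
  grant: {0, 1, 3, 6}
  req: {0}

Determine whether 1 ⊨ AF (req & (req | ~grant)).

Sat(~grant) = {2, 4, 5}
Sat(req | ~grant) = {0, 2, 4, 5}
Sat(req & (req | ~grant)) = {0}
AF (req & (req | ~grant)): least fixpoint, start Z0 = {0}, add states with every successor in Z. Already a fixed point.
Sat(AF (req & (req | ~grant))) = {0}
1 ∉ Sat(AF (req & (req | ~grant))) = {0}, so the formula does not hold at 1.

No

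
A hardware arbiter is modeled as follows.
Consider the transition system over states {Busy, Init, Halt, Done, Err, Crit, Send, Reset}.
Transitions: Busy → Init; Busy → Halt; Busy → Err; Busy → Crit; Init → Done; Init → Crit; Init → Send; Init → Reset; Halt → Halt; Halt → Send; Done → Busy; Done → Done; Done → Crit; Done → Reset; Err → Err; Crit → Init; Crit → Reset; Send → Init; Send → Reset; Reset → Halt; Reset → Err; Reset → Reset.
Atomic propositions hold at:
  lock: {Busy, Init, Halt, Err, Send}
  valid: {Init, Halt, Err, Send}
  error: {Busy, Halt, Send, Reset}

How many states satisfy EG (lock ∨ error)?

6

Sat(lock ∨ error) = {Busy, Init, Halt, Err, Send, Reset}
EG (lock ∨ error): greatest fixpoint, start Z0 = {Busy, Init, Halt, Err, Send, Reset}, keep only states in Sat with some successor in Z. Already a fixed point.
Sat(EG (lock ∨ error)) = {Busy, Init, Halt, Err, Send, Reset}
|Sat(EG (lock ∨ error))| = |{Busy, Init, Halt, Err, Send, Reset}| = 6.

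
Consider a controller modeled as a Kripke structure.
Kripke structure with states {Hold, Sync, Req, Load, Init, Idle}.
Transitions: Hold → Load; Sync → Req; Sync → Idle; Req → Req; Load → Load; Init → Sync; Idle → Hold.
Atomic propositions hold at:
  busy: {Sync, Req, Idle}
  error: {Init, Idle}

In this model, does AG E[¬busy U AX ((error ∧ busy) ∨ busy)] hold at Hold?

Sat(¬busy) = {Hold, Load, Init}
Sat(error ∧ busy) = {Idle}
Sat((error ∧ busy) ∨ busy) = {Sync, Req, Idle}
Sat(AX ((error ∧ busy) ∨ busy)) = {s : every successor in {Sync, Req, Idle}} = {Sync, Req, Init}
E[¬busy U AX ((error ∧ busy) ∨ busy)]: least fixpoint, start Z0 = Sat(AX ((error ∧ busy) ∨ busy)) = {Sync, Req, Init}, add states in Sat(¬busy) with some successor in Z. Already a fixed point.
Sat(E[¬busy U AX ((error ∧ busy) ∨ busy)]) = {Sync, Req, Init}
AG E[¬busy U AX ((error ∧ busy) ∨ busy)]: greatest fixpoint, start Z0 = {Sync, Req, Init}, keep only states in Sat with every successor in Z. Z1 = {Req, Init}; Z2 = {Req}; fixed.
Sat(AG E[¬busy U AX ((error ∧ busy) ∨ busy)]) = {Req}
Hold ∉ Sat(AG E[¬busy U AX ((error ∧ busy) ∨ busy)]) = {Req}, so the formula does not hold at Hold.

No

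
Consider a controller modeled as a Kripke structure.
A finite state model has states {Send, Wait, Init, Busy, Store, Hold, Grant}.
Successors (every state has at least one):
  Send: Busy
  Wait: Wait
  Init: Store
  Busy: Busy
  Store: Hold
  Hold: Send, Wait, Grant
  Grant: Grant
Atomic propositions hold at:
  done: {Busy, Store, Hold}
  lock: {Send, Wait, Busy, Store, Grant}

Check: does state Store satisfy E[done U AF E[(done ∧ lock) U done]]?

Yes

Sat(done ∧ lock) = {Busy, Store}
E[(done ∧ lock) U done]: least fixpoint, start Z0 = Sat(done) = {Busy, Store, Hold}, add states in Sat(done ∧ lock) with some successor in Z. Already a fixed point.
Sat(E[(done ∧ lock) U done]) = {Busy, Store, Hold}
AF E[(done ∧ lock) U done]: least fixpoint, start Z0 = {Busy, Store, Hold}, add states with every successor in Z. Z1 = {Send, Init, Busy, Store, Hold}; fixed.
Sat(AF E[(done ∧ lock) U done]) = {Send, Init, Busy, Store, Hold}
E[done U AF E[(done ∧ lock) U done]]: least fixpoint, start Z0 = Sat(AF E[(done ∧ lock) U done]) = {Send, Init, Busy, Store, Hold}, add states in Sat(done) with some successor in Z. Already a fixed point.
Sat(E[done U AF E[(done ∧ lock) U done]]) = {Send, Init, Busy, Store, Hold}
Store ∈ Sat(E[done U AF E[(done ∧ lock) U done]]) = {Send, Init, Busy, Store, Hold}, so the formula holds at Store.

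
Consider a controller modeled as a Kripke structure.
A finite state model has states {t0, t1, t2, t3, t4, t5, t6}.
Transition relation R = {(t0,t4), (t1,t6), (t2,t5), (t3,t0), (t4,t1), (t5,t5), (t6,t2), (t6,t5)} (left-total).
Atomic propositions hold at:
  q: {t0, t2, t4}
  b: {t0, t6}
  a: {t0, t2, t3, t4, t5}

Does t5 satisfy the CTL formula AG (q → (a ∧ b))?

Yes

Sat(a ∧ b) = {t0}
Sat(q → (a ∧ b)) = {t0, t1, t3, t5, t6}
AG (q → (a ∧ b)): greatest fixpoint, start Z0 = {t0, t1, t3, t5, t6}, keep only states in Sat with every successor in Z. Z1 = {t1, t3, t5}; Z2 = {t5}; fixed.
Sat(AG (q → (a ∧ b))) = {t5}
t5 ∈ Sat(AG (q → (a ∧ b))) = {t5}, so the formula holds at t5.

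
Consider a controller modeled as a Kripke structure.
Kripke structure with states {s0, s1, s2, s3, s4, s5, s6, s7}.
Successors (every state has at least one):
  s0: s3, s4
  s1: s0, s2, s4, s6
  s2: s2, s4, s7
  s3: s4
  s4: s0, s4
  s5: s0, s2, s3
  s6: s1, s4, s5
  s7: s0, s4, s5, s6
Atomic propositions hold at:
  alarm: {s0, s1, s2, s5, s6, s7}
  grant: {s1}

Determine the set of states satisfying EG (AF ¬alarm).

Sat(¬alarm) = {s3, s4}
AF ¬alarm: least fixpoint, start Z0 = {s3, s4}, add states with every successor in Z. Z1 = {s0, s3, s4}; fixed.
Sat(AF ¬alarm) = {s0, s3, s4}
EG (AF ¬alarm): greatest fixpoint, start Z0 = {s0, s3, s4}, keep only states in Sat with some successor in Z. Already a fixed point.
Sat(EG (AF ¬alarm)) = {s0, s3, s4}

{s0, s3, s4}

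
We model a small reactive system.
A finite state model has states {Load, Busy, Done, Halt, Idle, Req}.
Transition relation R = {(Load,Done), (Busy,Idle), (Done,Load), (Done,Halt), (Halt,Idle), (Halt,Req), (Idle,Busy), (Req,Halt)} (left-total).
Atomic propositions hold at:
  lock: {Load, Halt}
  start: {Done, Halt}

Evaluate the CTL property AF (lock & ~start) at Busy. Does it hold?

Sat(~start) = {Load, Busy, Idle, Req}
Sat(lock & ~start) = {Load}
AF (lock & ~start): least fixpoint, start Z0 = {Load}, add states with every successor in Z. Already a fixed point.
Sat(AF (lock & ~start)) = {Load}
Busy ∉ Sat(AF (lock & ~start)) = {Load}, so the formula does not hold at Busy.

No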